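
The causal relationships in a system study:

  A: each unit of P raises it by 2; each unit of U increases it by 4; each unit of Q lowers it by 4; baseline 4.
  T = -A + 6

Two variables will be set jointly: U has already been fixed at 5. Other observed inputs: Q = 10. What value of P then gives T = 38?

P = -8

With U held at 5:
Substituting into the A equation gives A = 2*P - 16.
So T = -2*P + 22.
Solve -2*P + 22 = 38: P = (38 - 22) / -2 = -8.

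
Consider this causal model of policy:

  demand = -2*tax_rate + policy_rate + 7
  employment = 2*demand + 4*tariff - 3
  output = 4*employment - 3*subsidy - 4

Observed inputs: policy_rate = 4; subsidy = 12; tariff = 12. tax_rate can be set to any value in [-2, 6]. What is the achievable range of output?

Substituting into the demand equation gives demand = -2*tax_rate + 11.
Substituting into the employment equation gives employment = -4*tax_rate + 67.
Substituting into the output equation gives output = -16*tax_rate + 228.
Linear in tax_rate, so extremes are at the endpoints: tax_rate = -2 gives output = 260; tax_rate = 6 gives output = 132.

132 to 260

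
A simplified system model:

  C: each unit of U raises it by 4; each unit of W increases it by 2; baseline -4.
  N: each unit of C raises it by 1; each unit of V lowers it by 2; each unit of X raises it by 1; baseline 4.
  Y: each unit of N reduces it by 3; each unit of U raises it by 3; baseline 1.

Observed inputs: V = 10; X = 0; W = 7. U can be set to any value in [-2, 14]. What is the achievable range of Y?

-107 to 37

Substituting into the C equation gives C = 4*U + 10.
So N = 4*U - 6.
Y becomes -9*U + 19.
Linear in U, so extremes are at the endpoints: U = -2 gives Y = 37; U = 14 gives Y = -107.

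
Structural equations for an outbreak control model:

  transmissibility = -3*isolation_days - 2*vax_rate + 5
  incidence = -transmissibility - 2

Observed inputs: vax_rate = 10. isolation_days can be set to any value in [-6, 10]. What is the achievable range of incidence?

Substituting into the transmissibility equation gives transmissibility = -3*isolation_days - 15.
Substituting into the incidence equation gives incidence = 3*isolation_days + 13.
Linear in isolation_days, so extremes are at the endpoints: isolation_days = -6 gives incidence = -5; isolation_days = 10 gives incidence = 43.

-5 to 43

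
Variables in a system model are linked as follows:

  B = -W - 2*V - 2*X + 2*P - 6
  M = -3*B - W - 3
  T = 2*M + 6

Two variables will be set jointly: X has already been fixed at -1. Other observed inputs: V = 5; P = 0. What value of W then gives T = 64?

With X held at -1:
Substituting into the B equation gives B = -W - 14.
This gives M = 2*W + 39.
T becomes 4*W + 84.
Solve 4*W + 84 = 64: W = (64 - 84) / 4 = -5.

W = -5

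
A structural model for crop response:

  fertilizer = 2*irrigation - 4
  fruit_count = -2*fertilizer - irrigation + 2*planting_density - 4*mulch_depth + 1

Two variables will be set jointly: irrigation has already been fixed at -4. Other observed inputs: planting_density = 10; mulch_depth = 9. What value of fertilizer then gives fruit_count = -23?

fertilizer = 6

With irrigation held at -4:
Intervening on fertilizer fixes its value directly, overriding its dependence on irrigation.
Substituting into the fruit_count equation gives fruit_count = -2*fertilizer - 11.
Solve -2*fertilizer - 11 = -23: fertilizer = (-23 + 11) / -2 = 6.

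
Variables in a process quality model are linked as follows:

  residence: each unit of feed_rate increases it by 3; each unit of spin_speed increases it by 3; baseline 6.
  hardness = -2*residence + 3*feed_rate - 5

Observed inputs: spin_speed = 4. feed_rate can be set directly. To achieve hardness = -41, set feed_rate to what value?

feed_rate = 0

Substituting into the residence equation gives residence = 3*feed_rate + 18.
Substituting into the hardness equation gives hardness = -3*feed_rate - 41.
Solve -3*feed_rate - 41 = -41: feed_rate = (-41 + 41) / -3 = 0.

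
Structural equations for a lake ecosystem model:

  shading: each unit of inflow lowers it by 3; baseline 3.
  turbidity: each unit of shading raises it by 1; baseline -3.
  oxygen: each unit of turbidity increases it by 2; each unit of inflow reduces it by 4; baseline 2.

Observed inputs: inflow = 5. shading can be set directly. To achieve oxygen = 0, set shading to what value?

shading = 12

Intervening on shading fixes its value directly, overriding its dependence on inflow.
Substituting into the oxygen equation gives oxygen = 2*shading - 24.
Solve 2*shading - 24 = 0: shading = (0 + 24) / 2 = 12.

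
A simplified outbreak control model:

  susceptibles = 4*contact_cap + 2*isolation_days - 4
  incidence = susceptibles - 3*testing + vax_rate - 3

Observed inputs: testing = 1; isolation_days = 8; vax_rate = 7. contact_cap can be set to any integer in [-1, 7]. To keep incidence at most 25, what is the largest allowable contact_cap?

Substituting into the susceptibles equation gives susceptibles = 4*contact_cap + 12.
So incidence = 4*contact_cap + 13.
Require 4*contact_cap + 13 ≤ 25, so contact_cap ≤ 3.
The largest integer in [-1, 7] satisfying this is 3.

contact_cap = 3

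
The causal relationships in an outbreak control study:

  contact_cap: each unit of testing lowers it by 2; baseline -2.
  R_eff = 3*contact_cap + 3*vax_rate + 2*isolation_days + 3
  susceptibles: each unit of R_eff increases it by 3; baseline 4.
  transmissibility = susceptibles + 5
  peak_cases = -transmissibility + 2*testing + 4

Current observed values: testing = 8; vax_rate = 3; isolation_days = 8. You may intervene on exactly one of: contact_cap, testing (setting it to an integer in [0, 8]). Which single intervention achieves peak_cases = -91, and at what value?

Intervening on contact_cap: with other inputs at their observed values, peak_cases = -9*contact_cap - 73. Solving for -91 gives contact_cap = 2, within [0, 8].
Intervening on testing: peak_cases = 20*testing - 71. Reaching -91 requires testing = -1, outside [0, 8].

set contact_cap = 2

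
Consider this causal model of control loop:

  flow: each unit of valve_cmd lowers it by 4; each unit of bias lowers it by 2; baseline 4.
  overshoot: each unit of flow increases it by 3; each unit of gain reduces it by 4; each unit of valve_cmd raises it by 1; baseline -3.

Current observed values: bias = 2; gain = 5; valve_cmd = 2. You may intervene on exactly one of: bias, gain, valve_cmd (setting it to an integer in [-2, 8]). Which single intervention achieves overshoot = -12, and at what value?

Intervening on bias: overshoot = -6*bias - 33. Reaching -12 requires bias = -7/2, not an integer.
Intervening on gain: overshoot = -4*gain - 25. Reaching -12 requires gain = -13/4, not an integer.
Intervening on valve_cmd: with other inputs at their observed values, overshoot = -11*valve_cmd - 23. Solving for -12 gives valve_cmd = -1, within [-2, 8].

set valve_cmd = -1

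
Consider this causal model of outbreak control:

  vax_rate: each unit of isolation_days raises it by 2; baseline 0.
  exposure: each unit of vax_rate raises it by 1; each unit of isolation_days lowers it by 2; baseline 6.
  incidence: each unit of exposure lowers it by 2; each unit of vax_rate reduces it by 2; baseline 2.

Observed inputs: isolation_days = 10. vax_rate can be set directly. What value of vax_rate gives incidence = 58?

vax_rate = -7

Intervening on vax_rate fixes its value directly, overriding its dependence on isolation_days.
Substituting into the exposure equation gives exposure = vax_rate - 14.
Substituting into the incidence equation gives incidence = -4*vax_rate + 30.
Solve -4*vax_rate + 30 = 58: vax_rate = (58 - 30) / -4 = -7.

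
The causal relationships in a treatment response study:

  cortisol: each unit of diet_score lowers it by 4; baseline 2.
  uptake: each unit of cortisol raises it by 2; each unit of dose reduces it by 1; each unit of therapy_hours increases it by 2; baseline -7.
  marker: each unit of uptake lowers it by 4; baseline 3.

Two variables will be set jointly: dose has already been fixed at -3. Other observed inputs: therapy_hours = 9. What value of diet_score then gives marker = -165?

diet_score = -3

With dose held at -3:
Substituting into the uptake equation gives uptake = -8*diet_score + 18.
marker becomes 32*diet_score - 69.
Solve 32*diet_score - 69 = -165: diet_score = (-165 + 69) / 32 = -3.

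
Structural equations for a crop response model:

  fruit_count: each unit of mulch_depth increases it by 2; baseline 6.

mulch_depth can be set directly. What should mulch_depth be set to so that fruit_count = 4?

mulch_depth = -1

Solve 2*mulch_depth + 6 = 4: mulch_depth = (4 - 6) / 2 = -1.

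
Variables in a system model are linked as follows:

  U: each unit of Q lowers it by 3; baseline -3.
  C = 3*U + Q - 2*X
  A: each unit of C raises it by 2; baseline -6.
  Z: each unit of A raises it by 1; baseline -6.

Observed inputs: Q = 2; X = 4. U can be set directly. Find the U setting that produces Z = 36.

U = 10

Intervening on U fixes its value directly, overriding its dependence on Q.
Substituting into the C equation gives C = 3*U - 6.
This gives A = 6*U - 18.
Z becomes 6*U - 24.
Solve 6*U - 24 = 36: U = (36 + 24) / 6 = 10.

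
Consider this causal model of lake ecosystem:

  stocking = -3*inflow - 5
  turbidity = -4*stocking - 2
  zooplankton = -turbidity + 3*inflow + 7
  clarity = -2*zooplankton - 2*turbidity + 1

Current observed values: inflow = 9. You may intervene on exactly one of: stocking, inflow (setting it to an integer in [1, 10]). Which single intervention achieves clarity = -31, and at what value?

set inflow = 3

Intervening on stocking: the paths from stocking to clarity cancel (net effect zero), leaving clarity = -67; -31 is unreachable this way.
Intervening on inflow: with other inputs at their observed values, clarity = -6*inflow - 13. Solving for -31 gives inflow = 3, within [1, 10].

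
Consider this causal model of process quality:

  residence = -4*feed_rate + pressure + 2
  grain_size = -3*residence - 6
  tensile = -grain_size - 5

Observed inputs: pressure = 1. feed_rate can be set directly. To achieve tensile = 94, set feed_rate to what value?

Substituting into the residence equation gives residence = -4*feed_rate + 3.
grain_size becomes 12*feed_rate - 15.
This gives tensile = -12*feed_rate + 10.
Solve -12*feed_rate + 10 = 94: feed_rate = (94 - 10) / -12 = -7.

feed_rate = -7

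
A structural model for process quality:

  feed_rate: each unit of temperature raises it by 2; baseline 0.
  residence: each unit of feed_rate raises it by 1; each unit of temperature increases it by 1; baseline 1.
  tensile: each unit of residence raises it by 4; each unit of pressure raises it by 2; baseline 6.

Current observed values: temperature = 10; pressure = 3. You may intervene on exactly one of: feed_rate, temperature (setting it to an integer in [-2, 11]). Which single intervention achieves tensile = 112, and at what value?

set temperature = 8

Intervening on feed_rate: tensile = 4*feed_rate + 56. Reaching 112 requires feed_rate = 14, outside [-2, 11].
Intervening on temperature: with other inputs at their observed values, tensile = 12*temperature + 16. Solving for 112 gives temperature = 8, within [-2, 11].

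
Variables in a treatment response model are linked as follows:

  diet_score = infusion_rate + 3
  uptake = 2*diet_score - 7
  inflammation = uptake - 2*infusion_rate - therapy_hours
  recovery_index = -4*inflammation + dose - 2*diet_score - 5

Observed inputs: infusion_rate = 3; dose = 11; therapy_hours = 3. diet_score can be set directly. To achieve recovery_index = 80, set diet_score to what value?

Intervening on diet_score fixes its value directly, overriding its dependence on infusion_rate.
Substituting into the inflammation equation gives inflammation = 2*diet_score - 16.
recovery_index becomes -10*diet_score + 70.
Solve -10*diet_score + 70 = 80: diet_score = (80 - 70) / -10 = -1.

diet_score = -1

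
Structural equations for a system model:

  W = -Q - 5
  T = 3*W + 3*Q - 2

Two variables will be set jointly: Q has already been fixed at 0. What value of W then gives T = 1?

W = 1

With Q held at 0:
Intervening on W fixes its value directly, overriding its dependence on Q.
Substituting into the T equation gives T = 3*W - 2.
Solve 3*W - 2 = 1: W = (1 + 2) / 3 = 1.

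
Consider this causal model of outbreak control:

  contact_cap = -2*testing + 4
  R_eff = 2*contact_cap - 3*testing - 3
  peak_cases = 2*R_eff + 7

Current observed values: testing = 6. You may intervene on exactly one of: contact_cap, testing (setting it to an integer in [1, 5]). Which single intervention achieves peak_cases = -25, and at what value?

set testing = 3

Intervening on contact_cap: peak_cases = 4*contact_cap - 35. Reaching -25 requires contact_cap = 5/2, not an integer.
Intervening on testing: with other inputs at their observed values, peak_cases = -14*testing + 17. Solving for -25 gives testing = 3, within [1, 5].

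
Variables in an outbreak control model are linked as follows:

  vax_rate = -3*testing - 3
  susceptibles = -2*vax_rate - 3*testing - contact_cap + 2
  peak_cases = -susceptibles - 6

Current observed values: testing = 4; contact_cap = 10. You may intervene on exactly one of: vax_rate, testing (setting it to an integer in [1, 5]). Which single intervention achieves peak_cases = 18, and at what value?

set vax_rate = 2

Intervening on vax_rate: with other inputs at their observed values, peak_cases = 2*vax_rate + 14. Solving for 18 gives vax_rate = 2, within [1, 5].
Intervening on testing: peak_cases = -3*testing - 4. Reaching 18 requires testing = -22/3, not an integer.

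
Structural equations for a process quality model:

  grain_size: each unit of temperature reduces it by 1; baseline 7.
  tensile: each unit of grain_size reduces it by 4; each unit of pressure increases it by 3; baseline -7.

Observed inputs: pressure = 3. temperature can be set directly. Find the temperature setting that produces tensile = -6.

Substituting into the tensile equation gives tensile = 4*temperature - 26.
Solve 4*temperature - 26 = -6: temperature = (-6 + 26) / 4 = 5.

temperature = 5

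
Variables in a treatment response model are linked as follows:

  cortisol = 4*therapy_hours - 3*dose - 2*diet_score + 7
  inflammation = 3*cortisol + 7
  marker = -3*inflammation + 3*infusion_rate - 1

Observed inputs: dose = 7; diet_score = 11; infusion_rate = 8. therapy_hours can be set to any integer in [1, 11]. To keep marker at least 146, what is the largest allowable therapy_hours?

therapy_hours = 5

Substituting into the cortisol equation gives cortisol = 4*therapy_hours - 36.
Substituting into the inflammation equation gives inflammation = 12*therapy_hours - 101.
Substituting into the marker equation gives marker = -36*therapy_hours + 326.
Require -36*therapy_hours + 326 ≥ 146, so therapy_hours ≤ 5.
The largest integer in [1, 11] satisfying this is 5.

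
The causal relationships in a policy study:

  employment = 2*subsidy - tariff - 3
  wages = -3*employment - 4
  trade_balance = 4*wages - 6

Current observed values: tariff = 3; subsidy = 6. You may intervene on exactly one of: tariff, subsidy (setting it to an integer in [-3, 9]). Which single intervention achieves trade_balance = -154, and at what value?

Intervening on tariff: with other inputs at their observed values, trade_balance = 12*tariff - 130. Solving for -154 gives tariff = -2, within [-3, 9].
Intervening on subsidy: trade_balance = -24*subsidy + 50. Reaching -154 requires subsidy = 17/2, not an integer.

set tariff = -2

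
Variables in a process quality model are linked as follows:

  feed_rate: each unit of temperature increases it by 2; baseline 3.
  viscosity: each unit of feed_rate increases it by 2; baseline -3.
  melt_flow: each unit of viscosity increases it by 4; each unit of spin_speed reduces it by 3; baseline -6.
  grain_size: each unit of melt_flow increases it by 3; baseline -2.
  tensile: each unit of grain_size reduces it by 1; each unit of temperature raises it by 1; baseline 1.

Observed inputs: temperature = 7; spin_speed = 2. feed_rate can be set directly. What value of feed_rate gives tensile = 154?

feed_rate = -3

Intervening on feed_rate fixes its value directly, overriding its dependence on temperature.
Substituting into the melt_flow equation gives melt_flow = 8*feed_rate - 24.
Substituting into the grain_size equation gives grain_size = 24*feed_rate - 74.
tensile becomes -24*feed_rate + 82.
Solve -24*feed_rate + 82 = 154: feed_rate = (154 - 82) / -24 = -3.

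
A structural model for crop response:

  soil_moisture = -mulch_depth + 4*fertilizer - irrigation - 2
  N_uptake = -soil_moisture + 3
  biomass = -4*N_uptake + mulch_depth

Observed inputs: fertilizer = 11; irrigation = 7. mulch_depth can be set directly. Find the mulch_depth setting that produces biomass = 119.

mulch_depth = 3

Substituting into the soil_moisture equation gives soil_moisture = -mulch_depth + 35.
N_uptake becomes mulch_depth - 32.
Substituting into the biomass equation gives biomass = -3*mulch_depth + 128.
Solve -3*mulch_depth + 128 = 119: mulch_depth = (119 - 128) / -3 = 3.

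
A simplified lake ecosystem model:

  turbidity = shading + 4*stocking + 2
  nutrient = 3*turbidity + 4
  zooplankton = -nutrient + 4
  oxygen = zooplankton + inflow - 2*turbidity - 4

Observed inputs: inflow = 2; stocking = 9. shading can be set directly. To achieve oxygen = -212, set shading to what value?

shading = 4

Substituting into the turbidity equation gives turbidity = shading + 38.
nutrient becomes 3*shading + 118.
Substituting into the zooplankton equation gives zooplankton = -3*shading - 114.
Substituting into the oxygen equation gives oxygen = -5*shading - 192.
Solve -5*shading - 192 = -212: shading = (-212 + 192) / -5 = 4.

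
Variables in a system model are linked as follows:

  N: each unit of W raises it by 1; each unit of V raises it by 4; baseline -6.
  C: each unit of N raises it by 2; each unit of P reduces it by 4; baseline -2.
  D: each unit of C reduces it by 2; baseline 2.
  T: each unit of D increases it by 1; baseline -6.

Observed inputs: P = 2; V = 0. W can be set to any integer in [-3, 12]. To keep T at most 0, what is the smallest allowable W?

Substituting into the N equation gives N = W - 6.
This gives C = 2*W - 22.
Substituting into the D equation gives D = -4*W + 46.
This gives T = -4*W + 40.
Require -4*W + 40 ≤ 0, so W ≥ 10.
The smallest integer in [-3, 12] satisfying this is 10.

W = 10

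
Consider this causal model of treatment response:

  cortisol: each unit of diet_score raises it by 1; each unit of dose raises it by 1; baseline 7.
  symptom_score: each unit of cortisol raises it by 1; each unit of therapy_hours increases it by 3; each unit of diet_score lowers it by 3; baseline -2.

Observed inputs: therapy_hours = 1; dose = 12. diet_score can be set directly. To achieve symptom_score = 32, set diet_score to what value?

diet_score = -6

Substituting into the cortisol equation gives cortisol = diet_score + 19.
symptom_score becomes -2*diet_score + 20.
Solve -2*diet_score + 20 = 32: diet_score = (32 - 20) / -2 = -6.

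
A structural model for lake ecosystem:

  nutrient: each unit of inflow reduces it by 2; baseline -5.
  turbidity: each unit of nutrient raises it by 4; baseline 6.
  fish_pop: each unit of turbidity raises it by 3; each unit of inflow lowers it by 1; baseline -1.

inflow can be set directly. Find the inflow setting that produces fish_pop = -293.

Substituting into the turbidity equation gives turbidity = -8*inflow - 14.
This gives fish_pop = -25*inflow - 43.
Solve -25*inflow - 43 = -293: inflow = (-293 + 43) / -25 = 10.

inflow = 10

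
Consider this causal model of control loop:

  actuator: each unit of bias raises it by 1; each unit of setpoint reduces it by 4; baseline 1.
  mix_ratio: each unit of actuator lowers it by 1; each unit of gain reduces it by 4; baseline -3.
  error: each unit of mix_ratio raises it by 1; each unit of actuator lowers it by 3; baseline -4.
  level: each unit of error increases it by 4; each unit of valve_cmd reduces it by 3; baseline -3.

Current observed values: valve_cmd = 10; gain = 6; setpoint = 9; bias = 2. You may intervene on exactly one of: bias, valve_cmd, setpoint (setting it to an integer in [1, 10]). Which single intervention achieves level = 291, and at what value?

set bias = 7

Intervening on bias: with other inputs at their observed values, level = -16*bias + 403. Solving for 291 gives bias = 7, within [1, 10].
Intervening on valve_cmd: level = -3*valve_cmd + 401. Reaching 291 requires valve_cmd = 110/3, not an integer.
Intervening on setpoint: level = 64*setpoint - 205. Reaching 291 requires setpoint = 31/4, not an integer.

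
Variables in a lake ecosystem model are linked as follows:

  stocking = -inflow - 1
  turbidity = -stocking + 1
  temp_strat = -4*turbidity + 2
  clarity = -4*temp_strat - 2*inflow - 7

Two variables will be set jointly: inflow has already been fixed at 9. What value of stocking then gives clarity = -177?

stocking = 10

With inflow held at 9:
Intervening on stocking fixes its value directly, overriding its dependence on inflow.
Substituting into the temp_strat equation gives temp_strat = 4*stocking - 2.
Substituting into the clarity equation gives clarity = -16*stocking - 17.
Solve -16*stocking - 17 = -177: stocking = (-177 + 17) / -16 = 10.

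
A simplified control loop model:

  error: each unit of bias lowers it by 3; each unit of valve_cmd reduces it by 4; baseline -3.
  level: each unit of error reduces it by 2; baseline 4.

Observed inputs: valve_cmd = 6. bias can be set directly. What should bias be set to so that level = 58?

bias = 0

Substituting into the error equation gives error = -3*bias - 27.
Substituting into the level equation gives level = 6*bias + 58.
Solve 6*bias + 58 = 58: bias = (58 - 58) / 6 = 0.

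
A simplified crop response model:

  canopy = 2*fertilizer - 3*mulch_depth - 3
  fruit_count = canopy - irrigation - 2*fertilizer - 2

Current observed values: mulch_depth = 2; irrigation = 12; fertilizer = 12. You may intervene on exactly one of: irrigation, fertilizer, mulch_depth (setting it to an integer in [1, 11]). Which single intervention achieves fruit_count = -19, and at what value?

Intervening on irrigation: with other inputs at their observed values, fruit_count = -irrigation - 11. Solving for -19 gives irrigation = 8, within [1, 11].
Intervening on fertilizer: the paths from fertilizer to fruit_count cancel (net effect zero), leaving fruit_count = -23; -19 is unreachable this way.
Intervening on mulch_depth: fruit_count = -3*mulch_depth - 17. Reaching -19 requires mulch_depth = 2/3, not an integer.

set irrigation = 8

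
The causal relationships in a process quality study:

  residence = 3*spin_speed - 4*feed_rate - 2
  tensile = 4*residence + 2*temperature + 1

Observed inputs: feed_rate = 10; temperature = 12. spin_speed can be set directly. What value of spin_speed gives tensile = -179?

spin_speed = -3

Substituting into the residence equation gives residence = 3*spin_speed - 42.
Substituting into the tensile equation gives tensile = 12*spin_speed - 143.
Solve 12*spin_speed - 143 = -179: spin_speed = (-179 + 143) / 12 = -3.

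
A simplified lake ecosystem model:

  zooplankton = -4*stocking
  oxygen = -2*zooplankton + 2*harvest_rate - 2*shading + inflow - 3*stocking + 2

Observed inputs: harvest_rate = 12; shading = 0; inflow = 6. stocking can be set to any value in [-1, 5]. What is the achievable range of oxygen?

Substituting into the oxygen equation gives oxygen = 5*stocking + 32.
Linear in stocking, so extremes are at the endpoints: stocking = -1 gives oxygen = 27; stocking = 5 gives oxygen = 57.

27 to 57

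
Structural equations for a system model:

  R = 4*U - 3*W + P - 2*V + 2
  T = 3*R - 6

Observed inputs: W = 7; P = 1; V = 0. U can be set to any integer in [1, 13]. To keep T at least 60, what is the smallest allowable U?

Substituting into the R equation gives R = 4*U - 18.
T becomes 12*U - 60.
Require 12*U - 60 ≥ 60, so U ≥ 10.
The smallest integer in [1, 13] satisfying this is 10.

U = 10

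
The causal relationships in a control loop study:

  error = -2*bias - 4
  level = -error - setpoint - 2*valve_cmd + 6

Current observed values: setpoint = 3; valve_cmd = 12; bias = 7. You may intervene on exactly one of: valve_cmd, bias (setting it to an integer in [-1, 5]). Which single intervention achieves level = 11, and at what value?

set valve_cmd = 5

Intervening on valve_cmd: with other inputs at their observed values, level = -2*valve_cmd + 21. Solving for 11 gives valve_cmd = 5, within [-1, 5].
Intervening on bias: level = 2*bias - 17. Reaching 11 requires bias = 14, outside [-1, 5].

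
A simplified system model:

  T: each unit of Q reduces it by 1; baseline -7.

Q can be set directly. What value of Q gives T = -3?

Solve -Q - 7 = -3: Q = (-3 + 7) / -1 = -4.

Q = -4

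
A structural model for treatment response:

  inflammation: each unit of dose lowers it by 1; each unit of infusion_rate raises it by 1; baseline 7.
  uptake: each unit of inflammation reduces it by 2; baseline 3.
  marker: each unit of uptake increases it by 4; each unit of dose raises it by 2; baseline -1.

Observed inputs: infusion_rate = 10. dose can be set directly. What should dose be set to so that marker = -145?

Substituting into the inflammation equation gives inflammation = -dose + 17.
Substituting into the uptake equation gives uptake = 2*dose - 31.
So marker = 10*dose - 125.
Solve 10*dose - 125 = -145: dose = (-145 + 125) / 10 = -2.

dose = -2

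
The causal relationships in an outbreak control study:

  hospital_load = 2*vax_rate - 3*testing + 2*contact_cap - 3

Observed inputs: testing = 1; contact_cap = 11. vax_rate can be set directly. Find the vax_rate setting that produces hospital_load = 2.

Substituting into the hospital_load equation gives hospital_load = 2*vax_rate + 16.
Solve 2*vax_rate + 16 = 2: vax_rate = (2 - 16) / 2 = -7.

vax_rate = -7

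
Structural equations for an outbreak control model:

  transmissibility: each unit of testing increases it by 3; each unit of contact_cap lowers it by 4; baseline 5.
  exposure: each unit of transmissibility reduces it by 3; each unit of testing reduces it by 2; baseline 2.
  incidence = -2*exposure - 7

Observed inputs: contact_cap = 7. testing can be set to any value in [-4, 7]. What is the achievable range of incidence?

-237 to 5

Substituting into the transmissibility equation gives transmissibility = 3*testing - 23.
exposure becomes -11*testing + 71.
incidence becomes 22*testing - 149.
Linear in testing, so extremes are at the endpoints: testing = -4 gives incidence = -237; testing = 7 gives incidence = 5.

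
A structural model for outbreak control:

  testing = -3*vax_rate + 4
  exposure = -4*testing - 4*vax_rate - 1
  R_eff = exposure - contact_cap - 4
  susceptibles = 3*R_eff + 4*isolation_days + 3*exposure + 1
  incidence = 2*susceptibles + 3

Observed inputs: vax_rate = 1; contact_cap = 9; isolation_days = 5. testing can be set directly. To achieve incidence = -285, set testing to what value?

testing = 4

Intervening on testing fixes its value directly, overriding its dependence on vax_rate.
Substituting into the exposure equation gives exposure = -4*testing - 5.
Substituting into the R_eff equation gives R_eff = -4*testing - 18.
Substituting into the susceptibles equation gives susceptibles = -24*testing - 48.
Substituting into the incidence equation gives incidence = -48*testing - 93.
Solve -48*testing - 93 = -285: testing = (-285 + 93) / -48 = 4.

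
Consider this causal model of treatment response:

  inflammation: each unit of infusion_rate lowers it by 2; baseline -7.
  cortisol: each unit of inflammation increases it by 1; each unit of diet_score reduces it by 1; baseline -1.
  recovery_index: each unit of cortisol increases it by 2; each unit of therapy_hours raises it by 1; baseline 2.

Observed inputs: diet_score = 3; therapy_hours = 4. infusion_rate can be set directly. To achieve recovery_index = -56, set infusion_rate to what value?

Substituting into the cortisol equation gives cortisol = -2*infusion_rate - 11.
Substituting into the recovery_index equation gives recovery_index = -4*infusion_rate - 16.
Solve -4*infusion_rate - 16 = -56: infusion_rate = (-56 + 16) / -4 = 10.

infusion_rate = 10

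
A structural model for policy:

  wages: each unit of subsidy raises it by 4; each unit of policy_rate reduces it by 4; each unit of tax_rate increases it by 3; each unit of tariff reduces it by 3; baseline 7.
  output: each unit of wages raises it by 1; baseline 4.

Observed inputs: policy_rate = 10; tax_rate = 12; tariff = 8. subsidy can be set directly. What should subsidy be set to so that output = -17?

Substituting into the wages equation gives wages = 4*subsidy - 21.
This gives output = 4*subsidy - 17.
Solve 4*subsidy - 17 = -17: subsidy = (-17 + 17) / 4 = 0.

subsidy = 0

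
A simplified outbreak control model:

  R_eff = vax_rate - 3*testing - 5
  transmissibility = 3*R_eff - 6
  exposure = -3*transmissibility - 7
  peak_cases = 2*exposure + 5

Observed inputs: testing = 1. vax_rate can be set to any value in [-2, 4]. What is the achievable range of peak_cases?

Substituting into the R_eff equation gives R_eff = vax_rate - 8.
Substituting into the transmissibility equation gives transmissibility = 3*vax_rate - 30.
exposure becomes -9*vax_rate + 83.
peak_cases becomes -18*vax_rate + 171.
Linear in vax_rate, so extremes are at the endpoints: vax_rate = -2 gives peak_cases = 207; vax_rate = 4 gives peak_cases = 99.

99 to 207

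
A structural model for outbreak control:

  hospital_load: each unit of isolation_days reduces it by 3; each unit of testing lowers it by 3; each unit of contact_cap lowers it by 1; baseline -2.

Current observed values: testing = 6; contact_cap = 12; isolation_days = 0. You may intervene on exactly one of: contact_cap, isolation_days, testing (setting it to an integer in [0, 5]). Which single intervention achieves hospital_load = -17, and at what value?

Intervening on contact_cap: hospital_load = -contact_cap - 20. Reaching -17 requires contact_cap = -3, outside [0, 5].
Intervening on isolation_days: hospital_load = -3*isolation_days - 32. Reaching -17 requires isolation_days = -5, outside [0, 5].
Intervening on testing: with other inputs at their observed values, hospital_load = -3*testing - 14. Solving for -17 gives testing = 1, within [0, 5].

set testing = 1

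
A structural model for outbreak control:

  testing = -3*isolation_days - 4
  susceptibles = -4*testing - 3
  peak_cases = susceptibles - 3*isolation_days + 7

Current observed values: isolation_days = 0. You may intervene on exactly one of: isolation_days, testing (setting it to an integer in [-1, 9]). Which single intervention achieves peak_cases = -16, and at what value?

set testing = 5

Intervening on isolation_days: peak_cases = 9*isolation_days + 20. Reaching -16 requires isolation_days = -4, outside [-1, 9].
Intervening on testing: with other inputs at their observed values, peak_cases = -4*testing + 4. Solving for -16 gives testing = 5, within [-1, 9].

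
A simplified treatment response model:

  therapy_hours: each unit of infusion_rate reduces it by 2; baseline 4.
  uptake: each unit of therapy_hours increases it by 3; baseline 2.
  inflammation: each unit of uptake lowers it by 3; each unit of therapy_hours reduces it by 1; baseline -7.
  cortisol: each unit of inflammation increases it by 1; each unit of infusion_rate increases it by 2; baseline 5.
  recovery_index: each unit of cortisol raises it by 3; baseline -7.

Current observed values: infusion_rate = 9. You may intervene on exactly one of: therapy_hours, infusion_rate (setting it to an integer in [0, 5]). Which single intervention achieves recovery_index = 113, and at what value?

Intervening on therapy_hours: recovery_index = -30*therapy_hours + 23. Reaching 113 requires therapy_hours = -3, outside [0, 5].
Intervening on infusion_rate: with other inputs at their observed values, recovery_index = 66*infusion_rate - 151. Solving for 113 gives infusion_rate = 4, within [0, 5].

set infusion_rate = 4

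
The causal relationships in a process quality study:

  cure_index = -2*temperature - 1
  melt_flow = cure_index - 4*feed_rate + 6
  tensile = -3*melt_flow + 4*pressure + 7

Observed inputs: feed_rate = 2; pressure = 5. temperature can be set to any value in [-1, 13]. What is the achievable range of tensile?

Substituting into the melt_flow equation gives melt_flow = -2*temperature - 3.
tensile becomes 6*temperature + 36.
Linear in temperature, so extremes are at the endpoints: temperature = -1 gives tensile = 30; temperature = 13 gives tensile = 114.

30 to 114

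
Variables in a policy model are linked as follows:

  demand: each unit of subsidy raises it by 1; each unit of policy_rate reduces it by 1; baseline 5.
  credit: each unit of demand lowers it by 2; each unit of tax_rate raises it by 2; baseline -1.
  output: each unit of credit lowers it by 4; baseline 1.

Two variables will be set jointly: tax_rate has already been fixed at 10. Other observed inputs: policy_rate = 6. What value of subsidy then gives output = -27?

With tax_rate held at 10:
Substituting into the demand equation gives demand = subsidy - 1.
Substituting into the credit equation gives credit = -2*subsidy + 21.
Substituting into the output equation gives output = 8*subsidy - 83.
Solve 8*subsidy - 83 = -27: subsidy = (-27 + 83) / 8 = 7.

subsidy = 7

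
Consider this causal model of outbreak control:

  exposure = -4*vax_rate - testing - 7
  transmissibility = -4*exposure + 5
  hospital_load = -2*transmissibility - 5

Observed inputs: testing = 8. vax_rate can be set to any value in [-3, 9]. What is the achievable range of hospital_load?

Substituting into the exposure equation gives exposure = -4*vax_rate - 15.
This gives transmissibility = 16*vax_rate + 65.
hospital_load becomes -32*vax_rate - 135.
Linear in vax_rate, so extremes are at the endpoints: vax_rate = -3 gives hospital_load = -39; vax_rate = 9 gives hospital_load = -423.

-423 to -39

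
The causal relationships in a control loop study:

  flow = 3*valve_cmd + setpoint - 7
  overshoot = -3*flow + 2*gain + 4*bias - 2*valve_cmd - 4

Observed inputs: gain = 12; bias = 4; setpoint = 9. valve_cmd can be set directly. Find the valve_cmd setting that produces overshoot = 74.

Substituting into the flow equation gives flow = 3*valve_cmd + 2.
Substituting into the overshoot equation gives overshoot = -11*valve_cmd + 30.
Solve -11*valve_cmd + 30 = 74: valve_cmd = (74 - 30) / -11 = -4.

valve_cmd = -4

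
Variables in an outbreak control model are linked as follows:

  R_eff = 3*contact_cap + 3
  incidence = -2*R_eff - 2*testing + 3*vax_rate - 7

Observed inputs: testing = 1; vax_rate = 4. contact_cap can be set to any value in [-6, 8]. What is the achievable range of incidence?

Substituting into the incidence equation gives incidence = -6*contact_cap - 3.
Linear in contact_cap, so extremes are at the endpoints: contact_cap = -6 gives incidence = 33; contact_cap = 8 gives incidence = -51.

-51 to 33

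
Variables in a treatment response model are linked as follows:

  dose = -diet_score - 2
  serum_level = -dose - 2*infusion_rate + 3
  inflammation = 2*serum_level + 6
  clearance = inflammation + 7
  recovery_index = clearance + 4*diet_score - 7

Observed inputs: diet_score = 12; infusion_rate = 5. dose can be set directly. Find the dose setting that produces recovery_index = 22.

dose = 9

Intervening on dose fixes its value directly, overriding its dependence on diet_score.
Substituting into the serum_level equation gives serum_level = -dose - 7.
inflammation becomes -2*dose - 8.
Substituting into the clearance equation gives clearance = -2*dose - 1.
So recovery_index = -2*dose + 40.
Solve -2*dose + 40 = 22: dose = (22 - 40) / -2 = 9.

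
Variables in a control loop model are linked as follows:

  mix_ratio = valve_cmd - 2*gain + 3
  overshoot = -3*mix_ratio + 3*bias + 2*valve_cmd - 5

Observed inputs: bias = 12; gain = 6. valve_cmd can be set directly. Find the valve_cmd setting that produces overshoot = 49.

valve_cmd = 9

Substituting into the mix_ratio equation gives mix_ratio = valve_cmd - 9.
This gives overshoot = -valve_cmd + 58.
Solve -valve_cmd + 58 = 49: valve_cmd = (49 - 58) / -1 = 9.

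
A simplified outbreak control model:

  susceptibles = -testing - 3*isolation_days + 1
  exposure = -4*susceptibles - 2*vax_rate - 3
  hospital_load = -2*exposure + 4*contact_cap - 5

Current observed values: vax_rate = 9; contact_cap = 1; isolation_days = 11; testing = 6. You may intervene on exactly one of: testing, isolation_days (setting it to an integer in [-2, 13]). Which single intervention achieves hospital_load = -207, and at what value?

set testing = -1

Intervening on testing: with other inputs at their observed values, hospital_load = -8*testing - 215. Solving for -207 gives testing = -1, within [-2, 13].
Intervening on isolation_days: hospital_load = -24*isolation_days + 1. Reaching -207 requires isolation_days = 26/3, not an integer.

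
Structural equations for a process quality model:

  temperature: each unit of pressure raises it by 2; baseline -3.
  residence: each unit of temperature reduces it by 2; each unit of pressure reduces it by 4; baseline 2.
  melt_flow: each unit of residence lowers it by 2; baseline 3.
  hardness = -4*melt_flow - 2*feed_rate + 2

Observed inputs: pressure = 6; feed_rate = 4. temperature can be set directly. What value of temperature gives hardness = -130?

Intervening on temperature fixes its value directly, overriding its dependence on pressure.
Substituting into the residence equation gives residence = -2*temperature - 22.
Substituting into the melt_flow equation gives melt_flow = 4*temperature + 47.
So hardness = -16*temperature - 194.
Solve -16*temperature - 194 = -130: temperature = (-130 + 194) / -16 = -4.

temperature = -4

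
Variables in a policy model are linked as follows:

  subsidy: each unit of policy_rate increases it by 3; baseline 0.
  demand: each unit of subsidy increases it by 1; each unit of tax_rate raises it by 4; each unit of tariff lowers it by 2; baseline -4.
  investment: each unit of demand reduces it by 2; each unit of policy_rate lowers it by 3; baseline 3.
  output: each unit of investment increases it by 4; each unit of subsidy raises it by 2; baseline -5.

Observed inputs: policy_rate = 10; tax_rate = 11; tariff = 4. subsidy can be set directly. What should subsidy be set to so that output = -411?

Intervening on subsidy fixes its value directly, overriding its dependence on policy_rate.
Substituting into the demand equation gives demand = subsidy + 32.
This gives investment = -2*subsidy - 91.
Substituting into the output equation gives output = -6*subsidy - 369.
Solve -6*subsidy - 369 = -411: subsidy = (-411 + 369) / -6 = 7.

subsidy = 7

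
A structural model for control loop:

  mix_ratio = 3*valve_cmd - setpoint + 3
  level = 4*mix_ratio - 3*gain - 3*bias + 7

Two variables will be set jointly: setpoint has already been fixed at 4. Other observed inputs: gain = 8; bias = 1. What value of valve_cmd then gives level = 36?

With setpoint held at 4:
Substituting into the mix_ratio equation gives mix_ratio = 3*valve_cmd - 1.
Substituting into the level equation gives level = 12*valve_cmd - 24.
Solve 12*valve_cmd - 24 = 36: valve_cmd = (36 + 24) / 12 = 5.

valve_cmd = 5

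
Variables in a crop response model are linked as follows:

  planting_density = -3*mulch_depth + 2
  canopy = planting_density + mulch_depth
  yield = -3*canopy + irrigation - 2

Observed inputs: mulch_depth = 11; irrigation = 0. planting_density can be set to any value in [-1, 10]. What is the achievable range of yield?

-65 to -32

Intervening on planting_density fixes its value directly, overriding its dependence on mulch_depth.
Substituting into the canopy equation gives canopy = planting_density + 11.
Substituting into the yield equation gives yield = -3*planting_density - 35.
Linear in planting_density, so extremes are at the endpoints: planting_density = -1 gives yield = -32; planting_density = 10 gives yield = -65.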